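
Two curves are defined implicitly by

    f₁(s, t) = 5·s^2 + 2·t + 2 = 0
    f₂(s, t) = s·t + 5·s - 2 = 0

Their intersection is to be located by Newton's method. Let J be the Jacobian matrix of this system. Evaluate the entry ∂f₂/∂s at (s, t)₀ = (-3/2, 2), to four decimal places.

∂f₂/∂s = t + 5.
At (-3/2, 2) this is 7.0000.

7.0000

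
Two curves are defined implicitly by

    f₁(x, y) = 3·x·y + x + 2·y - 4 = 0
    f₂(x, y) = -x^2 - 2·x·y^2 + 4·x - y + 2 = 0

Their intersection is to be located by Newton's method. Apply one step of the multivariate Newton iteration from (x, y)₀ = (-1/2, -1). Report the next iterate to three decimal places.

At (-1/2, -1): F = (-5.000, 1.750).
Jacobian J = [[3·y + 1, 3·x + 2], [-2·x - 2·y^2 + 4, -4·x·y - 1]].
At the point, J = [[-2.000, 0.500], [3.000, -3.000]] (det J = 4.500).
Solving J·Δ = −F gives Δ = (-3.139, -2.556).
Then the next iterate is (x, y)₁ = (-3.639, -3.556).

(-3.639, -3.556)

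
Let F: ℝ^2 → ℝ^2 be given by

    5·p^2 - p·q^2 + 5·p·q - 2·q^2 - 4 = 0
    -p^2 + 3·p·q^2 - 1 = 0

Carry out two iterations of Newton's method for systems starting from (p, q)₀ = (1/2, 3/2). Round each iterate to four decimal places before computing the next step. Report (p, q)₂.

(0.7518, 0.8255)

At (1/2, 3/2): F = (-4.6250, 2.1250).
Jacobian J = [[10·p - q^2 + 5·q, -2·p·q + 5·p - 4·q], [-2·p + 3·q^2, 6·p·q]].
At the point, J = [[10.2500, -5.0000], [5.7500, 4.5000]] (det J = 74.8750).
Solving J·Δ = −F gives Δ = (0.1361, -0.6461).
Then the next iterate is (p, q)₁ = (0.6361, 0.8539).
Round to (0.6361, 0.8539) and repeat: F = (-1.183155, -0.013195), J = [[9.901355, -1.321432], [0.915236, 3.258995]].
Δ = (0.1157, -0.0284), so (p, q)₂ = (0.7518, 0.8255).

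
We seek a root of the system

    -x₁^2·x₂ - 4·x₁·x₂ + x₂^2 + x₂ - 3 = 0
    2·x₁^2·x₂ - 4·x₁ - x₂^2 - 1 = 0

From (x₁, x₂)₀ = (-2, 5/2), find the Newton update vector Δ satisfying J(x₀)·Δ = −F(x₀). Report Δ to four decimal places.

(0.6677, -1.5750)

At (-2, 5/2): F = (15.7500, 20.7500).
Jacobian J = [[-2·x₁·x₂ - 4·x₂, -x₁^2 - 4·x₁ + 2·x₂ + 1], [4·x₁·x₂ - 4, 2·x₁^2 - 2·x₂]].
At the point, J = [[0.0000, 10.0000], [-24.0000, 3.0000]] (det J = 240.0000).
Solving J·Δ = −F gives Δ = (0.6677, -1.5750).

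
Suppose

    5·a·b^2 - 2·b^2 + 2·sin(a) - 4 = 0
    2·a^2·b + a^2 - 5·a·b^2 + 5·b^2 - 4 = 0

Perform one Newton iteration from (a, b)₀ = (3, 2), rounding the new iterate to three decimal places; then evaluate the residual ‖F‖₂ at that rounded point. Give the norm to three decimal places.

13.380

At (3, 2): F = (48.28224, 1.000).
Jacobian J = [[5·b^2 + 2·cos(a), 10·a·b - 4·b], [4·a·b + 2·a - 5·b^2, 2·a^2 - 10·a·b + 10·b]].
At the point, J = [[18.02002, 52.000], [10.000, -22.000]] (det J = -916.44033).
Solving J·Δ = −F gives Δ = (-1.216, -0.507).
Then the next iterate is (a, b)₁ = (1.784, 1.493).
Re-evaluating at (1.784, 1.493): F = (13.37974, -0.05181), so ‖F‖₂ = 13.380.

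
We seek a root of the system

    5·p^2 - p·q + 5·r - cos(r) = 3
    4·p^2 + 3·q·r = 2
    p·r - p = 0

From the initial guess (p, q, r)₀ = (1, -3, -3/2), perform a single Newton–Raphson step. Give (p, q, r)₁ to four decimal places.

(0.6572, -3.4510, 0.1430)

At (1, -3, -3/2): F = (-2.570737, 15.5000, -2.5000).
Jacobian J = [[10·p - q, -p, sin(r) + 5], [8·p, 3·r, 3·q], [r - 1, 0, p]].
At the point, J = [[13.0000, -1.0000, 4.002505], [8.0000, -4.5000, -9.0000], [-2.5000, 0.0000, 1.0000]] (det J = -118.028181).
Solving J·Δ = −F gives Δ = (-0.3428, -0.4510, 1.6430).
Then the next iterate is (p, q, r)₁ = (0.6572, -3.4510, 0.1430).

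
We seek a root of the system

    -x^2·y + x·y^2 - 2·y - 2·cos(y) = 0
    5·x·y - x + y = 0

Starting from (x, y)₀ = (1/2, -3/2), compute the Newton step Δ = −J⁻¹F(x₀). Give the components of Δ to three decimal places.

At (1/2, -3/2): F = (4.35853, -5.750).
Jacobian J = [[-2·x·y + y^2, -x^2 + 2·x·y + 2·sin(y) - 2], [5·y - 1, 5·x + 1]].
At the point, J = [[3.750, -5.74499], [-8.500, 3.500]] (det J = -35.70741).
Solving J·Δ = −F gives Δ = (-0.498, 0.434).

(-0.498, 0.434)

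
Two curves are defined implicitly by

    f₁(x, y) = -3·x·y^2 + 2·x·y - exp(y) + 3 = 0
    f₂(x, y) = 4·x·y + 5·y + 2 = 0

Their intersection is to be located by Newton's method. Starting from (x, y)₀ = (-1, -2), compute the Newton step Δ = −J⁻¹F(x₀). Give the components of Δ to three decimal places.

(0.146, 1.169)

At (-1, -2): F = (18.86466, 0.000).
Jacobian J = [[-3·y^2 + 2·y, -6·x·y + 2·x - exp(y)], [4·y, 4·x + 5]].
At the point, J = [[-16.000, -14.13534], [-8.000, 1.000]] (det J = -129.08268).
Solving J·Δ = −F gives Δ = (0.146, 1.169).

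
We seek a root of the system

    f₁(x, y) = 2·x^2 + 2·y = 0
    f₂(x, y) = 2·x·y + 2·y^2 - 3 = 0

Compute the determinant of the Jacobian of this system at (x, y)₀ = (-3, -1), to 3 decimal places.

124.000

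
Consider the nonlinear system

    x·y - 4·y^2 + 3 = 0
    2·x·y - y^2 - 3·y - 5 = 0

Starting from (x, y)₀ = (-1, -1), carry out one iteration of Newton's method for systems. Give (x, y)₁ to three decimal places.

(-1.412, -1.059)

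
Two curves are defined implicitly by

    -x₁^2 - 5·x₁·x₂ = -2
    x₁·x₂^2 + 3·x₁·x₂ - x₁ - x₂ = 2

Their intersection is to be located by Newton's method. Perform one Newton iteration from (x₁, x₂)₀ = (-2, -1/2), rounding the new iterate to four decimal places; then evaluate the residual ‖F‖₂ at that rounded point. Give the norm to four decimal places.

At (-2, -1/2): F = (-7.0000, 3.0000).
Jacobian J = [[-2·x₁ - 5·x₂, -5·x₁], [x₂^2 + 3·x₂ - 1, 2·x₁·x₂ + 3·x₁ - 1]].
At the point, J = [[6.5000, 10.0000], [-2.2500, -5.0000]] (det J = -10.0000).
Solving J·Δ = −F gives Δ = (0.5000, 0.3750).
Then the next iterate is (x₁, x₂)₁ = (-1.5000, -0.1250).
Re-evaluating at (-1.5000, -0.1250): F = (-1.1875, 0.164062), so ‖F‖₂ = 1.1988.

1.1988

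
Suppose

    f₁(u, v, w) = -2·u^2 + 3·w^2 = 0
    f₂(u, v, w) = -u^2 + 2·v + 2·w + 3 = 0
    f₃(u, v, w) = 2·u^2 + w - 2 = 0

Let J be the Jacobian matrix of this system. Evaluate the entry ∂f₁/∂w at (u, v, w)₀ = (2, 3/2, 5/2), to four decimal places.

15.0000

∂f₁/∂w = 6·w.
At (2, 3/2, 5/2) this is 15.0000.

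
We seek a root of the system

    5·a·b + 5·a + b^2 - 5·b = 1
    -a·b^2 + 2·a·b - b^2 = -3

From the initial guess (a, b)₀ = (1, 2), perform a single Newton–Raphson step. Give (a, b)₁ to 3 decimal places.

At (1, 2): F = (8.000, -1.000).
Jacobian J = [[5·b + 5, 5·a + 2·b - 5], [-b^2 + 2·b, -2·a·b + 2·a - 2·b]].
At the point, J = [[15.000, 4.000], [0.000, -6.000]] (det J = -90.000).
Solving J·Δ = −F gives Δ = (-0.489, -0.167).
Then the next iterate is (a, b)₁ = (0.511, 1.833).

(0.511, 1.833)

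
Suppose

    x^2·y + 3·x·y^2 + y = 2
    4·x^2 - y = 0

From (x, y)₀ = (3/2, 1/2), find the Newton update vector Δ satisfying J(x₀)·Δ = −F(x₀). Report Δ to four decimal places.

(-0.6995, 0.1063)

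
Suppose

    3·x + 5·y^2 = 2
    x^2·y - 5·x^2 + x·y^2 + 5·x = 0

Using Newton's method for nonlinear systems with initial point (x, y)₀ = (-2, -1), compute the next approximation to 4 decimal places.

(-0.8148, -0.9444)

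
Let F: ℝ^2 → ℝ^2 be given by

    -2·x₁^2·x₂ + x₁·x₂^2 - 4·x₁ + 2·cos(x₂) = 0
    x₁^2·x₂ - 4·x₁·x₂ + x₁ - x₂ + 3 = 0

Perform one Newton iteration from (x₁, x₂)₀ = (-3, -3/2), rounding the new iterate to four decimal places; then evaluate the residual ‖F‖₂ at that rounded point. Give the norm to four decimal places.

11.7859

At (-3, -3/2): F = (32.391474, -30.0000).
Jacobian J = [[-4·x₁·x₂ + x₂^2 - 4, -2·x₁^2 + 2·x₁·x₂ - 2·sin(x₂)], [2·x₁·x₂ - 4·x₂ + 1, x₁^2 - 4·x₁ - 1]].
At the point, J = [[-19.7500, -7.005010], [16.0000, 20.0000]] (det J = -282.919840).
Solving J·Δ = −F gives Δ = (1.5470, 0.2624).
Then the next iterate is (x₁, x₂)₁ = (-1.4530, -1.2376).
Re-evaluating at (-1.4530, -1.2376): F = (9.466302, -7.021163), so ‖F‖₂ = 11.7859.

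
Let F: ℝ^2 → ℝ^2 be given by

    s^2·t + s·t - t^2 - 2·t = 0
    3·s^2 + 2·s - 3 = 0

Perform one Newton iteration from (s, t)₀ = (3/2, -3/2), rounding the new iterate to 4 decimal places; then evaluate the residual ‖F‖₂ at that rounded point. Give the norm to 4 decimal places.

At (3/2, -3/2): F = (-4.8750, 6.7500).
Jacobian J = [[2·s·t + t, s^2 + s - 2·t - 2], [6·s + 2, 0]].
At the point, J = [[-6.0000, 4.7500], [11.0000, 0.0000]] (det J = -52.2500).
Solving J·Δ = −F gives Δ = (-0.6136, 0.2512).
Then the next iterate is (s, t)₁ = (0.8864, -1.2488).
Re-evaluating at (0.8864, -1.2488): F = (-1.150026, 1.129915), so ‖F‖₂ = 1.6122.

1.6122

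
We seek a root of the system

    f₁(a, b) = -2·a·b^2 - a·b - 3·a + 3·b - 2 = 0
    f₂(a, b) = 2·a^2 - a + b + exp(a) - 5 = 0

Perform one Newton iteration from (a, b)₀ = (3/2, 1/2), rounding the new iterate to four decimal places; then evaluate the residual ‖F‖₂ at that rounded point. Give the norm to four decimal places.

77.4066

At (3/2, 1/2): F = (-6.5000, 2.981689).
Jacobian J = [[-2·b^2 - b - 3, -4·a·b - a + 3], [4·a + exp(a) - 1, 1]].
At the point, J = [[-4.0000, -1.5000], [9.481689, 1.0000]] (det J = 10.222534).
Solving J·Δ = −F gives Δ = (0.1983, -4.8622).
Then the next iterate is (a, b)₁ = (1.6983, -4.3622).
Re-evaluating at (1.6983, -4.3622): F = (-77.406360, 0.172595), so ‖F‖₂ = 77.4066.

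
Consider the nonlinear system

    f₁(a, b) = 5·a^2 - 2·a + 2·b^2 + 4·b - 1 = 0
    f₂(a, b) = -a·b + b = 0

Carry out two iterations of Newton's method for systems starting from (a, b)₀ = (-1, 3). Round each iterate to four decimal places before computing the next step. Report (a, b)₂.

(0.4231, 0.6346)

At (-1, 3): F = (36.0000, 6.0000).
Jacobian J = [[10·a - 2, 4·b + 4], [-b, -a + 1]].
At the point, J = [[-12.0000, 16.0000], [-3.0000, 2.0000]] (det J = 24.0000).
Solving J·Δ = −F gives Δ = (1.0000, -1.5000).
Then the next iterate is (a, b)₁ = (0.0000, 1.5000).
Round to (0.0000, 1.5000) and repeat: F = (9.5000, 1.5000), J = [[-2.0000, 10.0000], [-1.5000, 1.0000]].
Δ = (0.4231, -0.8654), so (a, b)₂ = (0.4231, 0.6346).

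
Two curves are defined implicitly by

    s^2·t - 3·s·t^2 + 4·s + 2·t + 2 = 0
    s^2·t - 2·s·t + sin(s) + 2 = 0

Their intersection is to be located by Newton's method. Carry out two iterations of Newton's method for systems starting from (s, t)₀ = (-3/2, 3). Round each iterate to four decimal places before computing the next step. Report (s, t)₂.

(0.0456, 1.8672)

At (-3/2, 3): F = (49.2500, 16.752505).
Jacobian J = [[2·s·t - 3·t^2 + 4, s^2 - 6·s·t + 2], [2·s·t - 2·t + cos(s), s^2 - 2·s]].
At the point, J = [[-32.0000, 31.2500], [-14.929263, 5.2500]] (det J = 298.539462).
Solving J·Δ = −F gives Δ = (0.8875, -0.6672).
Then the next iterate is (s, t)₁ = (-0.6125, 2.3328).
Round to (-0.6125, 2.3328) and repeat: F = (15.090358, 5.157930), J = [[-15.183548, 10.948196], [-6.705067, 1.600156]].
Δ = (0.6581, -0.4656), so (s, t)₂ = (0.0456, 1.8672).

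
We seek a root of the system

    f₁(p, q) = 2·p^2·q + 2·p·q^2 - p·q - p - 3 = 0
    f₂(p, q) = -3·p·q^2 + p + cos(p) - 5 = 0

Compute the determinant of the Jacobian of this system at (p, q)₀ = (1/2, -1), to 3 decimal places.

J = [[4·p·q + 2·q^2 - q - 1, 2·p^2 + 4·p·q - p], [-3·q^2 - sin(p) + 1, -6·p·q]].
At the point, J = [[0.000, -2.000], [-2.47943, 3.000]].
det J = -4.959.

-4.959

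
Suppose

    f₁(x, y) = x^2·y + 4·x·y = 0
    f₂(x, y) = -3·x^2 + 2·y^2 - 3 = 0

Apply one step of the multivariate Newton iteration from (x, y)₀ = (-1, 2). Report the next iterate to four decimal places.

(-0.1600, 1.1200)

At (-1, 2): F = (-6.0000, 2.0000).
Jacobian J = [[2·x·y + 4·y, x^2 + 4·x], [-6·x, 4·y]].
At the point, J = [[4.0000, -3.0000], [6.0000, 8.0000]] (det J = 50.0000).
Solving J·Δ = −F gives Δ = (0.8400, -0.8800).
Then the next iterate is (x, y)₁ = (-0.1600, 1.1200).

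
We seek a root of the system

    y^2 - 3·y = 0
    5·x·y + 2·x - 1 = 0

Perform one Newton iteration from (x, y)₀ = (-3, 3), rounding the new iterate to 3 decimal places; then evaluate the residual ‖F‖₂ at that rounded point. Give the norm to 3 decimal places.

0.003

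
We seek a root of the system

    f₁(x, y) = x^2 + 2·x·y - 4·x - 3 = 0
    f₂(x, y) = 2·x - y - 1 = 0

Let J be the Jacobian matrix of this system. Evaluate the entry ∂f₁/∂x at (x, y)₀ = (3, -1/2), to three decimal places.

1.000

∂f₁/∂x = 2·x + 2·y - 4.
At (3, -1/2) this is 1.000.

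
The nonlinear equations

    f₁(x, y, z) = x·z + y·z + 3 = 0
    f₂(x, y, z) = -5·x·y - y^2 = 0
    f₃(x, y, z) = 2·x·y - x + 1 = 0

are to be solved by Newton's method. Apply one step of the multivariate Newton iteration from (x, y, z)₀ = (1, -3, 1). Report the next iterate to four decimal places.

At (1, -3, 1): F = (1.0000, 6.0000, -6.0000).
Jacobian J = [[z, z, x + y], [-5·y, -5·x - 2·y, 0], [2·y - 1, 2·x, 0]].
At the point, J = [[1.0000, 1.0000, -2.0000], [15.0000, 1.0000, 0.0000], [-7.0000, 2.0000, 0.0000]] (det J = -74.0000).
Solving J·Δ = −F gives Δ = (-0.4865, 1.2973, 0.9054).
Then the next iterate is (x, y, z)₁ = (0.5135, -1.7027, 1.9054).

(0.5135, -1.7027, 1.9054)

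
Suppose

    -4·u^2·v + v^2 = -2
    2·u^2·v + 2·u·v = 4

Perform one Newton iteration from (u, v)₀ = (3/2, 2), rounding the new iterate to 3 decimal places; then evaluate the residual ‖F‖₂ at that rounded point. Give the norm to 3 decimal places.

3.904

At (3/2, 2): F = (-12.000, 11.000).
Jacobian J = [[-8·u·v, -4·u^2 + 2·v], [4·u·v + 2·v, 2·u^2 + 2·u]].
At the point, J = [[-24.000, -5.000], [16.000, 7.500]] (det J = -100.000).
Solving J·Δ = −F gives Δ = (-0.350, -0.720).
Then the next iterate is (u, v)₁ = (1.150, 1.280).
Re-evaluating at (1.150, 1.280): F = (-3.13280, 2.32960), so ‖F‖₂ = 3.904.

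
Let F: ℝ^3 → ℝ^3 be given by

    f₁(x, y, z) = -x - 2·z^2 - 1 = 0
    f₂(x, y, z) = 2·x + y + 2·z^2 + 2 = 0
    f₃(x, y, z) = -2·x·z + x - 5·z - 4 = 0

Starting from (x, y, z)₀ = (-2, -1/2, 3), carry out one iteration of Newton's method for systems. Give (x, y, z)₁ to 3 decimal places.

(-3.542, 2.542, 1.712)

At (-2, -1/2, 3): F = (-17.000, 15.500, -9.000).
Jacobian J = [[-1, 0, -4·z], [2, 1, 4·z], [-2·z + 1, 0, -2·x - 5]].
At the point, J = [[-1.000, 0.000, -12.000], [2.000, 1.000, 12.000], [-5.000, 0.000, -1.000]] (det J = -59.000).
Solving J·Δ = −F gives Δ = (-1.542, 3.042, -1.288).
Then the next iterate is (x, y, z)₁ = (-3.542, 2.542, 1.712).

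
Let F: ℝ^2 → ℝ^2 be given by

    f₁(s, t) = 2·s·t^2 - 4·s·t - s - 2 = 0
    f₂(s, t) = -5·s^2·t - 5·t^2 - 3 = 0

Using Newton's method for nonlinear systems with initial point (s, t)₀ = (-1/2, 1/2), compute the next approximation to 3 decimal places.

(-1.229, -0.571)

At (-1/2, 1/2): F = (-0.750, -4.875).
Jacobian J = [[2·t^2 - 4·t - 1, 4·s·t - 4·s], [-10·s·t, -5·s^2 - 10·t]].
At the point, J = [[-2.500, 1.000], [2.500, -6.250]] (det J = 13.125).
Solving J·Δ = −F gives Δ = (-0.729, -1.071).
Then the next iterate is (s, t)₁ = (-1.229, -0.571).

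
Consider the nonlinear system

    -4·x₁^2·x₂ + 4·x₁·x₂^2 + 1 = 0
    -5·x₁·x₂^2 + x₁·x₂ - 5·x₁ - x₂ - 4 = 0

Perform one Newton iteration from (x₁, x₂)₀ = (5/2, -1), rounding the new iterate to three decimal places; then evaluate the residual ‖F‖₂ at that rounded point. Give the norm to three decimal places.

144.989

At (5/2, -1): F = (36.000, -30.500).
Jacobian J = [[-8·x₁·x₂ + 4·x₂^2, -4·x₁^2 + 8·x₁·x₂], [-5·x₂^2 + x₂ - 5, -10·x₁·x₂ + x₁ - 1]].
At the point, J = [[24.000, -45.000], [-11.000, 26.500]] (det J = 141.000).
Solving J·Δ = −F gives Δ = (2.968, 2.383).
Then the next iterate is (x₁, x₂)₁ = (5.468, 1.383).
Re-evaluating at (5.468, 1.383): F = (-122.56707, -77.45367), so ‖F‖₂ = 144.989.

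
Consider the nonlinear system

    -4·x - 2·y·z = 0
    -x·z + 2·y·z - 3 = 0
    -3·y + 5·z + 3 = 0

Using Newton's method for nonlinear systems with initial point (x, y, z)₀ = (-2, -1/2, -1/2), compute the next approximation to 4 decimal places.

At (-2, -1/2, -1/2): F = (7.5000, -3.5000, 2.0000).
Jacobian J = [[-4, -2·z, -2·y], [-z, 2·z, -x + 2·y], [0, -3, 5]].
At the point, J = [[-4.0000, 1.0000, 1.0000], [0.5000, -1.0000, 1.0000], [0.0000, -3.0000, 5.0000]] (det J = 4.0000).
Solving J·Δ = −F gives Δ = (-4.2500, -15.0625, -9.4375).
Then the next iterate is (x, y, z)₁ = (-6.2500, -15.5625, -9.9375).

(-6.2500, -15.5625, -9.9375)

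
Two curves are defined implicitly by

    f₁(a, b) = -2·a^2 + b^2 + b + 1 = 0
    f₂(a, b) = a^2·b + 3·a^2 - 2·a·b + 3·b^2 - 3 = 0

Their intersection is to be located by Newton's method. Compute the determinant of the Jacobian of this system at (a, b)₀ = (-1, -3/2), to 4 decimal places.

-24.0000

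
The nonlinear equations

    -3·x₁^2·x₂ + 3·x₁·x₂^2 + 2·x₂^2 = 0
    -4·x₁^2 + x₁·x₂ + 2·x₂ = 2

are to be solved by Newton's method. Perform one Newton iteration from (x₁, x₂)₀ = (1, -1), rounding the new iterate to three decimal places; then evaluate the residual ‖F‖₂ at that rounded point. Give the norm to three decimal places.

At (1, -1): F = (8.000, -9.000).
Jacobian J = [[-6·x₁·x₂ + 3·x₂^2, -3·x₁^2 + 6·x₁·x₂ + 4·x₂], [-8·x₁ + x₂, x₁ + 2]].
At the point, J = [[9.000, -13.000], [-9.000, 3.000]] (det J = -90.000).
Solving J·Δ = −F gives Δ = (-1.033, -0.100).
Then the next iterate is (x₁, x₂)₁ = (-0.033, -1.100).
Re-evaluating at (-0.033, -1.100): F = (2.30380, -4.16806), so ‖F‖₂ = 4.762.

4.762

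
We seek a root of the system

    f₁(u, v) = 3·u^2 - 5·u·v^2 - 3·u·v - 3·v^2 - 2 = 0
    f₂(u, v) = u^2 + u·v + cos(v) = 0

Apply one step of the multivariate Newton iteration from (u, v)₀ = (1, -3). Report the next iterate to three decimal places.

At (1, -3): F = (-62.000, -2.98999).
Jacobian J = [[6·u - 5·v^2 - 3·v, -10·u·v - 3·u - 6·v], [2·u + v, u - sin(v)]].
At the point, J = [[-30.000, 45.000], [-1.000, 1.14112]] (det J = 10.76640).
Solving J·Δ = −F gives Δ = (-5.926, -2.573).
Then the next iterate is (u, v)₁ = (-4.926, -5.573).

(-4.926, -5.573)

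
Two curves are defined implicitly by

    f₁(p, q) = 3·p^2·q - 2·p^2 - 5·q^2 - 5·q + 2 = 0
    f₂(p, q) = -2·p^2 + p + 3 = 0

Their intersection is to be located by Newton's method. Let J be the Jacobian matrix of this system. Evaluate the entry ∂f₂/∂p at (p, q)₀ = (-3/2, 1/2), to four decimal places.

7.0000

∂f₂/∂p = -4·p + 1.
At (-3/2, 1/2) this is 7.0000.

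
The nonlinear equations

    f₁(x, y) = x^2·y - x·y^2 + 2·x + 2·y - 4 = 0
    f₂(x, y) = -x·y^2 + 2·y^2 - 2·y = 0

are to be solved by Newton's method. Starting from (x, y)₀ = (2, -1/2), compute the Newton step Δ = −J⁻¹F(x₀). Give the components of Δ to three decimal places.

At (2, -1/2): F = (-3.500, 1.000).
Jacobian J = [[2·x·y - y^2 + 2, x^2 - 2·x·y + 2], [-y^2, -2·x·y + 4·y - 2]].
At the point, J = [[-0.250, 8.000], [-0.250, -2.000]] (det J = 2.500).
Solving J·Δ = −F gives Δ = (0.400, 0.450).

(0.400, 0.450)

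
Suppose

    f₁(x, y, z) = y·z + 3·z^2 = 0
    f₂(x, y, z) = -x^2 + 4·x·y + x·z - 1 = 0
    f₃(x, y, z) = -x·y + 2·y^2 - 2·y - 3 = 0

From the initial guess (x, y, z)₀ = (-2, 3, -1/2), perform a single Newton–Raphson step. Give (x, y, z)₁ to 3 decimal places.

(-3.000, 1.500, -16.250)

At (-2, 3, -1/2): F = (-0.750, -28.000, 15.000).
Jacobian J = [[0, z, y + 6·z], [-2·x + 4·y + z, 4·x, x], [-y, -x + 4·y - 2, 0]].
At the point, J = [[0.000, -0.500, 0.000], [15.500, -8.000, -2.000], [-3.000, 12.000, 0.000]] (det J = -3.000).
Solving J·Δ = −F gives Δ = (-1.000, -1.500, -15.750).
Then the next iterate is (x, y, z)₁ = (-3.000, 1.500, -16.250).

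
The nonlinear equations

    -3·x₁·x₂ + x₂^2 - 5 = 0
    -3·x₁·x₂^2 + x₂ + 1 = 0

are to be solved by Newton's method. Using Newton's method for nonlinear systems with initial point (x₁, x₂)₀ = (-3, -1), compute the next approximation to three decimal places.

(2.267, -1.400)

At (-3, -1): F = (-13.000, 9.000).
Jacobian J = [[-3·x₂, -3·x₁ + 2·x₂], [-3·x₂^2, -6·x₁·x₂ + 1]].
At the point, J = [[3.000, 7.000], [-3.000, -17.000]] (det J = -30.000).
Solving J·Δ = −F gives Δ = (5.267, -0.400).
Then the next iterate is (x₁, x₂)₁ = (2.267, -1.400).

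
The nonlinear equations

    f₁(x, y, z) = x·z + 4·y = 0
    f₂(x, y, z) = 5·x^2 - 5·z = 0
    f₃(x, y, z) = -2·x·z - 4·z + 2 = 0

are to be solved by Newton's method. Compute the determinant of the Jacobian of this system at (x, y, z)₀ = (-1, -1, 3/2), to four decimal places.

-20.0000

J = [[z, 4, x], [10·x, 0, -5], [-2·z, 0, -2·x - 4]].
At the point, J = [[1.5000, 4.0000, -1.0000], [-10.0000, 0.0000, -5.0000], [-3.0000, 0.0000, -2.0000]].
det J = -20.0000.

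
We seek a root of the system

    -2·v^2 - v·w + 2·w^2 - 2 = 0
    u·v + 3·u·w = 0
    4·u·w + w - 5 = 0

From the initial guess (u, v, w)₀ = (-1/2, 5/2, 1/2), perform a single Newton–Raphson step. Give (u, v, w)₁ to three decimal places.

At (-1/2, 5/2, 1/2): F = (-15.250, -2.000, -5.500).
Jacobian J = [[0, -4·v - w, -v + 4·w], [v + 3·w, u, 3·u], [4·w, 0, 4·u + 1]].
At the point, J = [[0.000, -10.500, -0.500], [4.000, -0.500, -1.500], [2.000, 0.000, -1.000]] (det J = -11.000).
Solving J·Δ = −F gives Δ = (-6.534, -0.568, -18.568).
Then the next iterate is (u, v, w)₁ = (-7.034, 1.932, -18.068).

(-7.034, 1.932, -18.068)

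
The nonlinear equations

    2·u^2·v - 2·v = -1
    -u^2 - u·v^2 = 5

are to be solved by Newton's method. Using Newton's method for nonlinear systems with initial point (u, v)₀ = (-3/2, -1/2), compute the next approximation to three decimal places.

(0.044, -2.253)

At (-3/2, -1/2): F = (-0.250, -6.875).
Jacobian J = [[4·u·v, 2·u^2 - 2], [-2·u - v^2, -2·u·v]].
At the point, J = [[3.000, 2.500], [2.750, -1.500]] (det J = -11.375).
Solving J·Δ = −F gives Δ = (1.544, -1.753).
Then the next iterate is (u, v)₁ = (0.044, -2.253).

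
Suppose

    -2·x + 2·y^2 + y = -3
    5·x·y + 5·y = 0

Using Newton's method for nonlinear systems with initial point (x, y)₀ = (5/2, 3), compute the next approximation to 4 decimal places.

(0.9783, 1.3043)

At (5/2, 3): F = (19.0000, 52.5000).
Jacobian J = [[-2, 4·y + 1], [5·y, 5·x + 5]].
At the point, J = [[-2.0000, 13.0000], [15.0000, 17.5000]] (det J = -230.0000).
Solving J·Δ = −F gives Δ = (-1.5217, -1.6957).
Then the next iterate is (x, y)₁ = (0.9783, 1.3043).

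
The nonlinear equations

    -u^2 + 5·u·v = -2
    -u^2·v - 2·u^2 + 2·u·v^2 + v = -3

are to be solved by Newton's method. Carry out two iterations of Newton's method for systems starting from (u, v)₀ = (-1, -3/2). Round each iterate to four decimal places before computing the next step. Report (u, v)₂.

At (-1, -3/2): F = (8.5000, -3.5000).
Jacobian J = [[-2·u + 5·v, 5·u], [-2·u·v - 4·u + 2·v^2, -u^2 + 4·u·v + 1]].
At the point, J = [[-5.5000, -5.0000], [5.5000, 6.0000]] (det J = -5.5000).
Solving J·Δ = −F gives Δ = (6.0909, -5.0000).
Then the next iterate is (u, v)₁ = (5.0909, -6.5000).
Round to (5.0909, -6.5000) and repeat: F = (-189.371513, 543.308733), J = [[-42.6818, 25.4545], [130.3181, -157.280663]].
Δ = (-4.6983, -0.4385), so (u, v)₂ = (0.3926, -6.9385).

(0.3926, -6.9385)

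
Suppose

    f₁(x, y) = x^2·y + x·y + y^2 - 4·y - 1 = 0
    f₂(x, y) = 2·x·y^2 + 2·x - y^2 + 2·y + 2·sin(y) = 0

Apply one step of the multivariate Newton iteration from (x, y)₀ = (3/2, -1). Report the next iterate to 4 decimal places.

At (3/2, -1): F = (0.2500, 1.317058).
Jacobian J = [[2·x·y + y, x^2 + x + 2·y - 4], [2·y^2 + 2, 4·x·y - 2·y + 2·cos(y) + 2]].
At the point, J = [[-4.0000, -2.2500], [4.0000, -0.919395]] (det J = 12.677582).
Solving J·Δ = −F gives Δ = (-0.2156, 0.4944).
Then the next iterate is (x, y)₁ = (1.2844, -0.5056).

(1.2844, -0.5056)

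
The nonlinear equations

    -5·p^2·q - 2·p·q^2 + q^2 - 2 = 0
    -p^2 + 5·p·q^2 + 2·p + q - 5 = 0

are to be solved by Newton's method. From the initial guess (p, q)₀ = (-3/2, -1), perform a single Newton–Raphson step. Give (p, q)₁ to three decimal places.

At (-3/2, -1): F = (13.250, -18.750).
Jacobian J = [[-10·p·q - 2·q^2, -5·p^2 - 4·p·q + 2·q], [-2·p + 5·q^2 + 2, 10·p·q + 1]].
At the point, J = [[-17.000, -19.250], [10.000, 16.000]] (det J = -79.500).
Solving J·Δ = −F gives Δ = (-1.873, 2.343).
Then the next iterate is (p, q)₁ = (-3.373, 1.343).

(-3.373, 1.343)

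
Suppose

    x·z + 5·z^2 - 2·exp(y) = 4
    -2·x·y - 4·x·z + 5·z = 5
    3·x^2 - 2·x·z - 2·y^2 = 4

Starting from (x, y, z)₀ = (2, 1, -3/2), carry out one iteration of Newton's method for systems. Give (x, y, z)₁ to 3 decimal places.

(0.646, -2.683, 0.105)

At (2, 1, -3/2): F = (-1.18656, -4.500, 12.000).
Jacobian J = [[z, -2·exp(y), x + 10·z], [-2·y - 4·z, -2·x, -4·x + 5], [6·x - 2·z, -4·y, -2·x]].
At the point, J = [[-1.500, -5.43656, -13.000], [4.000, -4.000, -3.000], [15.000, -4.000, -4.000]] (det J = -420.33965).
Solving J·Δ = −F gives Δ = (-1.354, -3.683, 1.605).
Then the next iterate is (x, y, z)₁ = (0.646, -2.683, 0.105).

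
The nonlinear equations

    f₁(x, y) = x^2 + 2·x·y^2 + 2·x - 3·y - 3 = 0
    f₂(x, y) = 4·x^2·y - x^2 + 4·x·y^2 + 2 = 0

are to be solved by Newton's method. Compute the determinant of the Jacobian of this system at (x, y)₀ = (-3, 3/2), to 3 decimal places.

-441.000

J = [[2·x + 2·y^2 + 2, 4·x·y - 3], [8·x·y - 2·x + 4·y^2, 4·x^2 + 8·x·y]].
At the point, J = [[0.500, -21.000], [-21.000, 0.000]].
det J = -441.000.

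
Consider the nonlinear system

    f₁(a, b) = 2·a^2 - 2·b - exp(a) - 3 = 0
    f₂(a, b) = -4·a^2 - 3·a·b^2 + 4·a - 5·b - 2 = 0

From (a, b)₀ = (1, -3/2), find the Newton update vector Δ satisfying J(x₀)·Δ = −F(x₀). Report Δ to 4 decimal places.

At (1, -3/2): F = (-0.718282, -1.2500).
Jacobian J = [[4·a - exp(a), -2], [-8·a - 3·b^2 + 4, -6·a·b - 5]].
At the point, J = [[1.281718, -2.0000], [-10.7500, 4.0000]] (det J = -16.373127).
Solving J·Δ = −F gives Δ = (-0.3282, -0.5695).

(-0.3282, -0.5695)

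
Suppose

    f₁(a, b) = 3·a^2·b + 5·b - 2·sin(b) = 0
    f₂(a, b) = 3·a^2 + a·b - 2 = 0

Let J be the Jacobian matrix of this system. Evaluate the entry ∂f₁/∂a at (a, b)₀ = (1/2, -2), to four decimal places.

-6.0000

∂f₁/∂a = 6·a·b.
At (1/2, -2) this is -6.0000.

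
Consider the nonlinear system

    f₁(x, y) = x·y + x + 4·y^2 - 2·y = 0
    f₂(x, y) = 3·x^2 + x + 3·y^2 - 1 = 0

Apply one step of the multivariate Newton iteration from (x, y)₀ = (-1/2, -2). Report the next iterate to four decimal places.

(-2.0150, -0.8100)

At (-1/2, -2): F = (20.5000, 11.2500).
Jacobian J = [[y + 1, x + 8·y - 2], [6·x + 1, 6·y]].
At the point, J = [[-1.0000, -18.5000], [-2.0000, -12.0000]] (det J = -25.0000).
Solving J·Δ = −F gives Δ = (-1.5150, 1.1900).
Then the next iterate is (x, y)₁ = (-2.0150, -0.8100).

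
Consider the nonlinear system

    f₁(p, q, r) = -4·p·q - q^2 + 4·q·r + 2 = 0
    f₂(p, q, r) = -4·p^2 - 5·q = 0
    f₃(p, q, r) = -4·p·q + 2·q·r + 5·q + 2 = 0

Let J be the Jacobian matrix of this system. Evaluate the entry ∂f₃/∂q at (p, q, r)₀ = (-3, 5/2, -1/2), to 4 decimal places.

∂f₃/∂q = -4·p + 2·r + 5.
At (-3, 5/2, -1/2) this is 16.0000.

16.0000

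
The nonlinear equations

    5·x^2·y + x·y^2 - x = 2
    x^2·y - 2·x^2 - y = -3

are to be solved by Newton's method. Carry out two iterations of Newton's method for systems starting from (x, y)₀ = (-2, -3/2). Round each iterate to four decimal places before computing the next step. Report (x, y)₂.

(-1.2820, -0.1974)

At (-2, -3/2): F = (-34.5000, -9.5000).
Jacobian J = [[10·x·y + y^2 - 1, 5·x^2 + 2·x·y], [2·x·y - 4·x, x^2 - 1]].
At the point, J = [[31.2500, 26.0000], [14.0000, 3.0000]] (det J = -270.2500).
Solving J·Δ = −F gives Δ = (0.5310, 0.6887).
Then the next iterate is (x, y)₁ = (-1.4690, -0.8113).
Round to (-1.4690, -0.8113) and repeat: F = (-10.251676, -2.255376), J = [[11.576205, 13.173404], [8.259599, 1.157961]].
Δ = (0.1870, 0.6139), so (x, y)₂ = (-1.2820, -0.1974).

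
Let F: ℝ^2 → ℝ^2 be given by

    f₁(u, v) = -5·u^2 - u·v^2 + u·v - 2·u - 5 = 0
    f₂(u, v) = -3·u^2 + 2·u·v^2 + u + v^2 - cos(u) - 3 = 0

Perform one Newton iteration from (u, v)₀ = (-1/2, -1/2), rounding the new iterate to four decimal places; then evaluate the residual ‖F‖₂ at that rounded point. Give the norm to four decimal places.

At (-1/2, -1/2): F = (-4.8750, -5.127583).
Jacobian J = [[-10·u - v^2 + v - 2, -2·u·v + u], [-6·u + 2·v^2 + sin(u) + 1, 4·u·v + 2·v]].
At the point, J = [[2.2500, -1.0000], [4.020574, 0.0000]] (det J = 4.020574).
Solving J·Δ = −F gives Δ = (1.2753, -2.0055).
Then the next iterate is (u, v)₁ = (0.7753, -2.5055).
Re-evaluating at (0.7753, -2.5055): F = (-16.365534, 11.269287), so ‖F‖₂ = 19.8703.

19.8703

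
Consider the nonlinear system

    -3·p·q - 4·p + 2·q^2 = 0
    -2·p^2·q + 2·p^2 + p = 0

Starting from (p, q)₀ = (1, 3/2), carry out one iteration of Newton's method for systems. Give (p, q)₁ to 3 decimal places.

At (1, 3/2): F = (-4.000, 0.000).
Jacobian J = [[-3·q - 4, -3·p + 4·q], [-4·p·q + 4·p + 1, -2·p^2]].
At the point, J = [[-8.500, 3.000], [-1.000, -2.000]] (det J = 20.000).
Solving J·Δ = −F gives Δ = (-0.400, 0.200).
Then the next iterate is (p, q)₁ = (0.600, 1.700).

(0.600, 1.700)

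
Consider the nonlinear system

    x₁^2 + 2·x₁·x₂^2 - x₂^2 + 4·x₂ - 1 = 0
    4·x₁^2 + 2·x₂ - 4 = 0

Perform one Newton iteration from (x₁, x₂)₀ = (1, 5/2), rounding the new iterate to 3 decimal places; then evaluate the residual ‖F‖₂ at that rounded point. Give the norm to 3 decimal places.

At (1, 5/2): F = (16.250, 5.000).
Jacobian J = [[2·x₁ + 2·x₂^2, 4·x₁·x₂ - 2·x₂ + 4], [8·x₁, 2]].
At the point, J = [[14.500, 9.000], [8.000, 2.000]] (det J = -43.000).
Solving J·Δ = −F gives Δ = (-0.291, -1.337).
Then the next iterate is (x₁, x₂)₁ = (0.709, 1.163).
Re-evaluating at (0.709, 1.163): F = (4.72005, 0.33672), so ‖F‖₂ = 4.732.

4.732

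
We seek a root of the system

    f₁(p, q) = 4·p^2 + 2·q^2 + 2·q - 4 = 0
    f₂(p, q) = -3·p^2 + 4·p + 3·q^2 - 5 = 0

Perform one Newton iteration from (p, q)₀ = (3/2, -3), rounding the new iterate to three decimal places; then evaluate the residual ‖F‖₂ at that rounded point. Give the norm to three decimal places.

At (3/2, -3): F = (17.000, 21.250).
Jacobian J = [[8·p, 4·q + 2], [-6·p + 4, 6·q]].
At the point, J = [[12.000, -10.000], [-5.000, -18.000]] (det J = -266.000).
Solving J·Δ = −F gives Δ = (-0.352, 1.278).
Then the next iterate is (p, q)₁ = (1.148, -1.722).
Re-evaluating at (1.148, -1.722): F = (3.75818, 4.53414), so ‖F‖₂ = 5.889.

5.889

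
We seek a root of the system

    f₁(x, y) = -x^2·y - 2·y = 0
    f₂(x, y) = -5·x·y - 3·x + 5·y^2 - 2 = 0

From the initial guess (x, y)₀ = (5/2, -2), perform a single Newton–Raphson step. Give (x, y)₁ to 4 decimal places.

(1.5893, -1.1038)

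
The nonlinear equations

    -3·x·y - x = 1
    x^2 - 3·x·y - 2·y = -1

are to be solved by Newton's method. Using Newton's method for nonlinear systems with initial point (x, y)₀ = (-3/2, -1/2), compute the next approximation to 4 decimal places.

(0.1719, -0.2969)

At (-3/2, -1/2): F = (-1.7500, 2.0000).
Jacobian J = [[-3·y - 1, -3·x], [2·x - 3·y, -3·x - 2]].
At the point, J = [[0.5000, 4.5000], [-1.5000, 2.5000]] (det J = 8.0000).
Solving J·Δ = −F gives Δ = (1.6719, 0.2031).
Then the next iterate is (x, y)₁ = (0.1719, -0.2969).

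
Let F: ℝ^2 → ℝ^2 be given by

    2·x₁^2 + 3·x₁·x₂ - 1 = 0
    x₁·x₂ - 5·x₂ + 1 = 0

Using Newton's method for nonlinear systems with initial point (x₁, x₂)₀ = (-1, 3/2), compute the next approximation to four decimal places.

(1.0000, 0.6667)

At (-1, 3/2): F = (-3.5000, -8.0000).
Jacobian J = [[4·x₁ + 3·x₂, 3·x₁], [x₂, x₁ - 5]].
At the point, J = [[0.5000, -3.0000], [1.5000, -6.0000]] (det J = 1.5000).
Solving J·Δ = −F gives Δ = (2.0000, -0.8333).
Then the next iterate is (x₁, x₂)₁ = (1.0000, 0.6667).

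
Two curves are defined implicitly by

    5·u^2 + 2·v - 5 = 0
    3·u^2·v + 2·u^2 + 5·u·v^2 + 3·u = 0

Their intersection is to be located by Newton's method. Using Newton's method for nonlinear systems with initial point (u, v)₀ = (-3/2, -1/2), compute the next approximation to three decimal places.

At (-3/2, -1/2): F = (5.250, -5.250).
Jacobian J = [[10·u, 2], [6·u·v + 4·u + 5·v^2 + 3, 3·u^2 + 10·u·v]].
At the point, J = [[-15.000, 2.000], [2.750, 14.250]] (det J = -219.250).
Solving J·Δ = −F gives Δ = (0.389, 0.293).
Then the next iterate is (u, v)₁ = (-1.111, -0.207).

(-1.111, -0.207)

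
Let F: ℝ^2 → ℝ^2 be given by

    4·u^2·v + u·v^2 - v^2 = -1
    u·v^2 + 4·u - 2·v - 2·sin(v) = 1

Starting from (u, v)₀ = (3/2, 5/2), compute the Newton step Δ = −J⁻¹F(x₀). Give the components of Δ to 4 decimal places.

(-0.6810, -0.1687)

At (3/2, 5/2): F = (26.6250, 8.178056).
Jacobian J = [[8·u·v + v^2, 4·u^2 + 2·u·v - 2·v], [v^2 + 4, 2·u·v - 2·cos(v) - 2]].
At the point, J = [[36.2500, 11.5000], [10.2500, 7.102287]] (det J = 139.582912).
Solving J·Δ = −F gives Δ = (-0.6810, -0.1687).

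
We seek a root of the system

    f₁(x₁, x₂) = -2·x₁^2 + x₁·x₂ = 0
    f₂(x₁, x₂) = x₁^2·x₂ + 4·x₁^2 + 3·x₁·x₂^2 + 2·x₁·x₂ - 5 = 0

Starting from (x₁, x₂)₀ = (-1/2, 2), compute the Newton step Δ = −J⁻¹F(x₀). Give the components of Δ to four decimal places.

At (-1/2, 2): F = (-1.5000, -11.5000).
Jacobian J = [[-4·x₁ + x₂, x₁], [2·x₁·x₂ + 8·x₁ + 3·x₂^2 + 2·x₂, x₁^2 + 6·x₁·x₂ + 2·x₁]].
At the point, J = [[4.0000, -0.5000], [10.0000, -6.7500]] (det J = -22.0000).
Solving J·Δ = −F gives Δ = (0.1989, -1.4091).

(0.1989, -1.4091)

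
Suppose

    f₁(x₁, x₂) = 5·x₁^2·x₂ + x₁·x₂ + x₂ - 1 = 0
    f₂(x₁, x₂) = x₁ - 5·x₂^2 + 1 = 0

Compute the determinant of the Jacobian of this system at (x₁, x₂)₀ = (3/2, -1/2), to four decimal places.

J = [[10·x₁·x₂ + x₂, 5·x₁^2 + x₁ + 1], [1, -10·x₂]].
At the point, J = [[-8.0000, 13.7500], [1.0000, 5.0000]].
det J = -53.7500.

-53.7500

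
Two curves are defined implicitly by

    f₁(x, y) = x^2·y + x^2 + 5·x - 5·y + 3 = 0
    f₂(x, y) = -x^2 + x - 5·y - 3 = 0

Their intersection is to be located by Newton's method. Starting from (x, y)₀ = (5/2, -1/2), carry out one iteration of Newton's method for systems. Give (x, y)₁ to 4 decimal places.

(-0.5865, 1.1192)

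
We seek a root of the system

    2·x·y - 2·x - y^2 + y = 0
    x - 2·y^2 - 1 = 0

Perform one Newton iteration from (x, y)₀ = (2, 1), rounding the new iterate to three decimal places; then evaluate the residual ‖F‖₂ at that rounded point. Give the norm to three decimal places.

0.000

At (2, 1): F = (0.000, -1.000).
Jacobian J = [[2·y - 2, 2·x - 2·y + 1], [1, -4·y]].
At the point, J = [[0.000, 3.000], [1.000, -4.000]] (det J = -3.000).
Solving J·Δ = −F gives Δ = (1.000, 0.000).
Then the next iterate is (x, y)₁ = (3.000, 1.000).
Re-evaluating at (3.000, 1.000): F = (0.000, 0.000), so ‖F‖₂ = 0.000.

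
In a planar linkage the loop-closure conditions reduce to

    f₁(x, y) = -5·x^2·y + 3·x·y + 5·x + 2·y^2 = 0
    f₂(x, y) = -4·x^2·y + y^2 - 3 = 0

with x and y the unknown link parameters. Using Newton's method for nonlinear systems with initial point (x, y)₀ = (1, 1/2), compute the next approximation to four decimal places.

(-2.0000, 2.9167)

At (1, 1/2): F = (4.5000, -4.7500).
Jacobian J = [[-10·x·y + 3·y + 5, -5·x^2 + 3·x + 4·y], [-8·x·y, -4·x^2 + 2·y]].
At the point, J = [[1.5000, 0.0000], [-4.0000, -3.0000]] (det J = -4.5000).
Solving J·Δ = −F gives Δ = (-3.0000, 2.4167).
Then the next iterate is (x, y)₁ = (-2.0000, 2.9167).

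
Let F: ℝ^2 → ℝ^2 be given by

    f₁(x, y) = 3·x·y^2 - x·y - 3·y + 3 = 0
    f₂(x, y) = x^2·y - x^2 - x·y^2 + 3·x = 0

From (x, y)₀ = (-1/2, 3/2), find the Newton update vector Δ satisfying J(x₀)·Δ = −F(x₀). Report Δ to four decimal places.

(0.8200, 0.0257)

At (-1/2, 3/2): F = (-4.1250, -0.2500).
Jacobian J = [[3·y^2 - y, 6·x·y - x - 3], [2·x·y - 2·x - y^2 + 3, x^2 - 2·x·y]].
At the point, J = [[5.2500, -7.0000], [0.2500, 1.7500]] (det J = 10.9375).
Solving J·Δ = −F gives Δ = (0.8200, 0.0257).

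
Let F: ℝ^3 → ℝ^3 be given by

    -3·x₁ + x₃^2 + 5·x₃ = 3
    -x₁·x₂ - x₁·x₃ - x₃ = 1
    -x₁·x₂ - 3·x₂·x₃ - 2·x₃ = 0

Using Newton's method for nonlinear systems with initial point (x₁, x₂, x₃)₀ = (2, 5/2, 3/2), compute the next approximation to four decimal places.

At (2, 5/2, 3/2): F = (0.7500, -10.5000, -19.2500).
Jacobian J = [[-3, 0, 2·x₃ + 5], [-x₂ - x₃, -x₁, -x₁ - 1], [-x₂, -x₁ - 3·x₃, -3·x₂ - 2]].
At the point, J = [[-3.0000, 0.0000, 8.0000], [-4.0000, -2.0000, -3.0000], [-2.5000, -6.5000, -9.5000]] (det J = 169.5000).
Solving J·Δ = −F gives Δ = (-1.4019, -1.5170, -0.6195).
Then the next iterate is (x₁, x₂, x₃)₁ = (0.5981, 0.9830, 0.8805).

(0.5981, 0.9830, 0.8805)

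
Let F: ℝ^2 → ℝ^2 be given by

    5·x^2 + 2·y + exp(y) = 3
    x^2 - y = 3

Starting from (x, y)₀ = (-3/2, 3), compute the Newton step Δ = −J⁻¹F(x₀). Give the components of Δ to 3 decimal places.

At (-3/2, 3): F = (34.33554, -3.750).
Jacobian J = [[10·x, exp(y) + 2], [2·x, -1]].
At the point, J = [[-15.000, 22.08554], [-3.000, -1.000]] (det J = 81.25661).
Solving J·Δ = −F gives Δ = (-0.597, -1.960).

(-0.597, -1.960)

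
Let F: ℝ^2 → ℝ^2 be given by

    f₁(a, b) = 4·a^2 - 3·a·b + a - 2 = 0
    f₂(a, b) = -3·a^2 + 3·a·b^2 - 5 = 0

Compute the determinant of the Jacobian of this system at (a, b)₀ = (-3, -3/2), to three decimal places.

-722.250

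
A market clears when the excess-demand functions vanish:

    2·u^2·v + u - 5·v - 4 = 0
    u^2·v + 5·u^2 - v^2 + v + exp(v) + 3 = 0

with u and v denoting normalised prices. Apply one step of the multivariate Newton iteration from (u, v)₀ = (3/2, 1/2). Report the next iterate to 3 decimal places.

(1.587, -4.301)

At (3/2, 1/2): F = (-2.750, 17.27372).
Jacobian J = [[4·u·v + 1, 2·u^2 - 5], [2·u·v + 10·u, u^2 - 2·v + exp(v) + 1]].
At the point, J = [[4.000, -0.500], [16.500, 3.89872]] (det J = 23.84489).
Solving J·Δ = −F gives Δ = (0.087, -4.801).
Then the next iterate is (u, v)₁ = (1.587, -4.301).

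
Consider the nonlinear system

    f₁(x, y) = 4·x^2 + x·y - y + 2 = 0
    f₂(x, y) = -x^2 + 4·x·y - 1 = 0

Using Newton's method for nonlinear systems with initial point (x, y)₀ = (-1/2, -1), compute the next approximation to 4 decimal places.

At (-1/2, -1): F = (4.5000, 0.7500).
Jacobian J = [[8·x + y, x - 1], [-2·x + 4·y, 4·x]].
At the point, J = [[-5.0000, -1.5000], [-3.0000, -2.0000]] (det J = 5.5000).
Solving J·Δ = −F gives Δ = (1.4318, -1.7727).
Then the next iterate is (x, y)₁ = (0.9318, -2.7727).

(0.9318, -2.7727)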